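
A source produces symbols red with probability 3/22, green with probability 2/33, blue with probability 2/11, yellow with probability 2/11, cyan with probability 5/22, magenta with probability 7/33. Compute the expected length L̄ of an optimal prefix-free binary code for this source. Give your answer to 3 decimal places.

Repeatedly combine the two least-probable nodes; the expected code length is the sum of the merged weights.
merge 2/33 + 3/22 → 13/66
merge 2/11 + 2/11 → 4/11
merge 13/66 + 7/33 → 9/22
merge 5/22 + 4/11 → 13/22
merge 9/22 + 13/22 → 1
L = 13/66 + 4/11 + 9/22 + 13/22 + 1 = 169/66 ≈ 2.561 bits/symbol.

2.561 bits/symbol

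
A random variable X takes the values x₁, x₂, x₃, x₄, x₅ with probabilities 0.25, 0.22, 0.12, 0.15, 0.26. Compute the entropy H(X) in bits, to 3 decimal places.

2.263 bits

H = −Σ pᵢ log₂ pᵢ.
−0.25·log₂(0.25) = 0.5000
−0.22·log₂(0.22) = 0.4806
−0.12·log₂(0.12) = 0.3671
−0.15·log₂(0.15) = 0.4105
−0.26·log₂(0.26) = 0.5053
Sum ≈ 2.2635 → 2.263 bits.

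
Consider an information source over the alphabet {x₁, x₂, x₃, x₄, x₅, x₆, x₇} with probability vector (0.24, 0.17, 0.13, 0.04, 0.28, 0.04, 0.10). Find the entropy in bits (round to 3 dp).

H = −Σ pᵢ log₂ pᵢ.
−0.24·log₂(0.24) = 0.4941
−0.17·log₂(0.17) = 0.4346
−0.13·log₂(0.13) = 0.3826
−0.04·log₂(0.04) = 0.1858
−0.28·log₂(0.28) = 0.5142
−0.04·log₂(0.04) = 0.1858
−0.10·log₂(0.10) = 0.3322
Sum ≈ 2.5293 → 2.529 bits.

2.529 bits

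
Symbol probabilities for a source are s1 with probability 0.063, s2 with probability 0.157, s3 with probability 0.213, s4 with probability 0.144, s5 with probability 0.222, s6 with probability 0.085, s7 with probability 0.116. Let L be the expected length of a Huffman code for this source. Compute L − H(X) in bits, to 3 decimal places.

Entropy H = −Σ p log₂ p ≈ 2.6933 bits.
Huffman merges: 63/1000+17/200→37/250; 29/250+18/125→13/50; 37/250+157/1000→61/200; 213/1000+111/500→87/200; 13/50+61/200→113/200; 87/200+113/200→1. L = 2713/1000 ≈ 2.7130.
L − H = 2.7130 − 2.6933 = 0.020 bits.

0.020 bits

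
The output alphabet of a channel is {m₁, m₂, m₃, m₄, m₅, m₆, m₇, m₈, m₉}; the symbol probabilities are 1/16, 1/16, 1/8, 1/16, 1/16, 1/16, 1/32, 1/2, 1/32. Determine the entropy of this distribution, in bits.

Each probability is a power of 1/2, so log₂(1/p) is an integer.
H = Σ p·log₂(1/p) = 1/16·4 + 1/16·4 + 1/8·3 + 1/16·4 + 1/16·4 + 1/16·4 + 1/32·5 + 1/2·1 + 1/32·5 = 2.4375 bits.

2.4375 bits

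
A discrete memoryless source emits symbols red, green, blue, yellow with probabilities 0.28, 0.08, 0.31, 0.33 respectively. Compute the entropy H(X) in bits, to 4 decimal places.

H = −Σ pᵢ log₂ pᵢ.
−0.28·log₂(0.28) = 0.5142
−0.08·log₂(0.08) = 0.2915
−0.31·log₂(0.31) = 0.5238
−0.33·log₂(0.33) = 0.5278
Sum ≈ 1.8573 → 1.8573 bits.

1.8573 bits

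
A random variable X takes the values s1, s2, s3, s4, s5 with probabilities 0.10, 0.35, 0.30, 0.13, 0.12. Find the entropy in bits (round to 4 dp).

H = −Σ pᵢ log₂ pᵢ.
−0.10·log₂(0.10) = 0.3322
−0.35·log₂(0.35) = 0.5301
−0.30·log₂(0.30) = 0.5211
−0.13·log₂(0.13) = 0.3826
−0.12·log₂(0.12) = 0.3671
Sum ≈ 2.1331 → 2.1331 bits.

2.1331 bits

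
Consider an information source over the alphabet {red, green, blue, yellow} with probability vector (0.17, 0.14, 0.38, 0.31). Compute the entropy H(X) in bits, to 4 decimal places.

1.8859 bits

H = −Σ pᵢ log₂ pᵢ.
−0.17·log₂(0.17) = 0.4346
−0.14·log₂(0.14) = 0.3971
−0.38·log₂(0.38) = 0.5305
−0.31·log₂(0.31) = 0.5238
Sum ≈ 1.8859 → 1.8859 bits.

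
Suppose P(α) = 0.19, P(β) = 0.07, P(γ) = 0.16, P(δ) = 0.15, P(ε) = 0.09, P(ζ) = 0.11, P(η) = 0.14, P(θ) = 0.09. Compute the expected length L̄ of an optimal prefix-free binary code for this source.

Repeatedly combine the two least-probable nodes; the expected code length is the sum of the merged weights.
merge 7/100 + 9/100 → 4/25
merge 9/100 + 11/100 → 1/5
merge 7/50 + 3/20 → 29/100
merge 4/25 + 4/25 → 8/25
merge 19/100 + 1/5 → 39/100
merge 29/100 + 8/25 → 61/100
merge 39/100 + 61/100 → 1
L = 4/25 + 1/5 + 29/100 + 8/25 + 39/100 + 61/100 + 1 = 297/100 = 2.97 bits/symbol.

2.97 bits/symbol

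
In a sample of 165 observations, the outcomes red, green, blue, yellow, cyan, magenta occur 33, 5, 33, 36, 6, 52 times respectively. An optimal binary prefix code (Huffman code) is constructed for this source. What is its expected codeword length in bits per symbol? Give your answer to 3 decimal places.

Probabilities are the counts divided by 165.
Repeatedly combine the two least-probable nodes; the expected code length is the sum of the merged weights.
merge 1/33 + 2/55 → 1/15
merge 1/15 + 1/5 → 4/15
merge 1/5 + 12/55 → 23/55
merge 4/15 + 52/165 → 32/55
merge 23/55 + 32/55 → 1
L = 1/15 + 4/15 + 23/55 + 32/55 + 1 = 7/3 ≈ 2.333 bits/symbol.

2.333 bits/symbol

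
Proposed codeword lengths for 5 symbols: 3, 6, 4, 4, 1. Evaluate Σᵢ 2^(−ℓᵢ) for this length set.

0.765625

With common denominator 2^6 = 64: Σ 2^(−ℓᵢ) = 8/64 + 1/64 + 4/64 + 4/64 + 32/64 = 49/64 = 0.765625.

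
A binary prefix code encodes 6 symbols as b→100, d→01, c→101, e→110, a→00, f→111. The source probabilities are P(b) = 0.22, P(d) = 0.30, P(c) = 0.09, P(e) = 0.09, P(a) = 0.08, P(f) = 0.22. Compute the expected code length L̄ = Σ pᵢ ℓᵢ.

L̄ = Σ pᵢ·ℓᵢ = 0.22·3 + 0.30·2 + 0.09·3 + 0.09·3 + 0.08·2 + 0.22·3 = 2.62 bits/symbol.

2.62 bits/symbol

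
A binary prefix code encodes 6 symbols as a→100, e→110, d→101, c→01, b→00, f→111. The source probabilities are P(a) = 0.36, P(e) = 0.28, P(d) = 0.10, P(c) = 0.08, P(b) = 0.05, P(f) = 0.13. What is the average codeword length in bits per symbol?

L̄ = Σ pᵢ·ℓᵢ = 0.36·3 + 0.28·3 + 0.10·3 + 0.08·2 + 0.05·2 + 0.13·3 = 2.87 bits/symbol.

2.87 bits/symbol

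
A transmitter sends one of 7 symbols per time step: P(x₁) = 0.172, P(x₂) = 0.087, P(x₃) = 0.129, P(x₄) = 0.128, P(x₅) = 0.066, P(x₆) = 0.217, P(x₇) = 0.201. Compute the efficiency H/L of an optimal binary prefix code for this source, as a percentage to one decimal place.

99.0%

Entropy H = −Σ p log₂ p ≈ 2.7064 bits.
Huffman merges: 33/500+87/1000→153/1000; 16/125+129/1000→257/1000; 153/1000+43/250→13/40; 201/1000+217/1000→209/500; 257/1000+13/40→291/500; 209/500+291/500→1. L = 547/200 ≈ 2.7350.
Efficiency = H/L = 2.7064/2.7350 = 99.0%.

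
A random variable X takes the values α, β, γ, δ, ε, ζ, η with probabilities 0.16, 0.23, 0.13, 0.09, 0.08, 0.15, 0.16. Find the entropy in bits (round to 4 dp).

H = −Σ pᵢ log₂ pᵢ.
−0.16·log₂(0.16) = 0.4230
−0.23·log₂(0.23) = 0.4877
−0.13·log₂(0.13) = 0.3826
−0.09·log₂(0.09) = 0.3127
−0.08·log₂(0.08) = 0.2915
−0.15·log₂(0.15) = 0.4105
−0.16·log₂(0.16) = 0.4230
Sum ≈ 2.7311 → 2.7311 bits.

2.7311 bits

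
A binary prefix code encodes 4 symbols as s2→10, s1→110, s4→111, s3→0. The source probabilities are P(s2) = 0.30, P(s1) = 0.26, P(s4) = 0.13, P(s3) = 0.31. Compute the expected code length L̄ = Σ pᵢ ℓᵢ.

2.08 bits/symbol

L̄ = Σ pᵢ·ℓᵢ = 0.30·2 + 0.26·3 + 0.13·3 + 0.31·1 = 2.08 bits/symbol.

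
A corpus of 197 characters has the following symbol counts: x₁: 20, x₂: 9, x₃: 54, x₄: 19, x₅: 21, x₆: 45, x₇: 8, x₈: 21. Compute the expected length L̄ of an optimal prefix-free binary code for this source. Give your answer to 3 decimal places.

Probabilities are the counts divided by 197.
Repeatedly combine the two least-probable nodes; the expected code length is the sum of the merged weights.
merge 8/197 + 9/197 → 17/197
merge 17/197 + 19/197 → 36/197
merge 20/197 + 21/197 → 41/197
merge 21/197 + 36/197 → 57/197
merge 41/197 + 45/197 → 86/197
merge 54/197 + 57/197 → 111/197
merge 86/197 + 111/197 → 1
L = 17/197 + 36/197 + 41/197 + 57/197 + 86/197 + 111/197 + 1 = 545/197 ≈ 2.766 bits/symbol.

2.766 bits/symbol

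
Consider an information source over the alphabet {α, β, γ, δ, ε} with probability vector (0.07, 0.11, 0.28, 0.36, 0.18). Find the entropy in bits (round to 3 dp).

2.109 bits

H = −Σ pᵢ log₂ pᵢ.
−0.07·log₂(0.07) = 0.2686
−0.11·log₂(0.11) = 0.3503
−0.28·log₂(0.28) = 0.5142
−0.36·log₂(0.36) = 0.5306
−0.18·log₂(0.18) = 0.4453
Sum ≈ 2.1090 → 2.109 bits.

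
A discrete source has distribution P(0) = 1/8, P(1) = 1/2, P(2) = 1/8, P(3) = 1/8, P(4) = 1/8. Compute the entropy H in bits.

Each probability is a power of 1/2, so log₂(1/p) is an integer.
H = Σ p·log₂(1/p) = 1/8·3 + 1/2·1 + 1/8·3 + 1/8·3 + 1/8·3 = 2 bits.

2 bits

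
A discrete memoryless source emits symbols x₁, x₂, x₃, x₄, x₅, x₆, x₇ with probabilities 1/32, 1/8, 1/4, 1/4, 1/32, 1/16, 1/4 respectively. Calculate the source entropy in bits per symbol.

2.4375 bits

Each probability is a power of 1/2, so log₂(1/p) is an integer.
H = Σ p·log₂(1/p) = 1/32·5 + 1/8·3 + 1/4·2 + 1/4·2 + 1/32·5 + 1/16·4 + 1/4·2 = 2.4375 bits.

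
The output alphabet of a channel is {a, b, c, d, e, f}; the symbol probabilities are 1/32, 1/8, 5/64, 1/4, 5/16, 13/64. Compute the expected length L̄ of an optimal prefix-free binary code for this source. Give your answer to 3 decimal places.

2.344 bits/symbol

Repeatedly combine the two least-probable nodes; the expected code length is the sum of the merged weights.
merge 1/32 + 5/64 → 7/64
merge 7/64 + 1/8 → 15/64
merge 13/64 + 15/64 → 7/16
merge 1/4 + 5/16 → 9/16
merge 7/16 + 9/16 → 1
L = 7/64 + 15/64 + 7/16 + 9/16 + 1 = 75/32 ≈ 2.344 bits/symbol.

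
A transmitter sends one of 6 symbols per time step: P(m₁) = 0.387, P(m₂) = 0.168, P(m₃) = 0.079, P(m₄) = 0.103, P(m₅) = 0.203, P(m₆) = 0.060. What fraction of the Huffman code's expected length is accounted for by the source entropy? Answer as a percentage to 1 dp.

97.3%

Entropy H = −Σ p log₂ p ≈ 2.3000 bits.
Huffman merges: 3/50+79/1000→139/1000; 103/1000+139/1000→121/500; 21/125+203/1000→371/1000; 121/500+371/1000→613/1000; 387/1000+613/1000→1. L = 473/200 ≈ 2.3650.
Efficiency = H/L = 2.3000/2.3650 = 97.3%.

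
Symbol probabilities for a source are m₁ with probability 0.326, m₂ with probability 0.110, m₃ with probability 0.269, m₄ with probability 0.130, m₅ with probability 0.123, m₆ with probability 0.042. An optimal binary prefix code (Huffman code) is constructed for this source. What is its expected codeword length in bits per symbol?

Repeatedly combine the two least-probable nodes; the expected code length is the sum of the merged weights.
merge 21/500 + 11/100 → 19/125
merge 123/1000 + 13/100 → 253/1000
merge 19/125 + 253/1000 → 81/200
merge 269/1000 + 163/500 → 119/200
merge 81/200 + 119/200 → 1
L = 19/125 + 253/1000 + 81/200 + 119/200 + 1 = 481/200 = 2.405 bits/symbol.

2.405 bits/symbol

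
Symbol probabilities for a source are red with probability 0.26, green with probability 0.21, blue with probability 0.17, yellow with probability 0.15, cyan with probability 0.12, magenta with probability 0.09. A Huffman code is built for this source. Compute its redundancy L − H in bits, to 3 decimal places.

0.027 bits

Entropy H = −Σ p log₂ p ≈ 2.5030 bits.
Huffman merges: 9/100+3/25→21/100; 3/20+17/100→8/25; 21/100+21/100→21/50; 13/50+8/25→29/50; 21/50+29/50→1. L = 253/100 ≈ 2.5300.
L − H = 2.5300 − 2.5030 = 0.027 bits.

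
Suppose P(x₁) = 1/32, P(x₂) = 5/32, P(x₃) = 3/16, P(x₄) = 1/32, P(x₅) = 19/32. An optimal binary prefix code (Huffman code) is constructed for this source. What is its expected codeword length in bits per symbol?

Repeatedly combine the two least-probable nodes; the expected code length is the sum of the merged weights.
merge 1/32 + 1/32 → 1/16
merge 1/16 + 5/32 → 7/32
merge 3/16 + 7/32 → 13/32
merge 13/32 + 19/32 → 1
L = 1/16 + 7/32 + 13/32 + 1 = 27/16 = 1.6875 bits/symbol.

1.6875 bits/symbol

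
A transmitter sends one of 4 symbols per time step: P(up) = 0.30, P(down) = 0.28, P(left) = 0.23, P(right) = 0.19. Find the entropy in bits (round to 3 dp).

1.978 bits

H = −Σ pᵢ log₂ pᵢ.
−0.30·log₂(0.30) = 0.5211
−0.28·log₂(0.28) = 0.5142
−0.23·log₂(0.23) = 0.4877
−0.19·log₂(0.19) = 0.4552
Sum ≈ 1.9782 → 1.978 bits.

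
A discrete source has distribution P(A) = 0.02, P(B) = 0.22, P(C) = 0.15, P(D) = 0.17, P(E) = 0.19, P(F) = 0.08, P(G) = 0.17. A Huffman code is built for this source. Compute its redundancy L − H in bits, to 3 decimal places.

Entropy H = −Σ p log₂ p ≈ 2.6199 bits.
Huffman merges: 1/50+2/25→1/10; 1/10+3/20→1/4; 17/100+17/100→17/50; 19/100+11/50→41/100; 1/4+17/50→59/100; 41/100+59/100→1. L = 269/100 ≈ 2.6900.
L − H = 2.6900 − 2.6199 = 0.070 bits.

0.070 bits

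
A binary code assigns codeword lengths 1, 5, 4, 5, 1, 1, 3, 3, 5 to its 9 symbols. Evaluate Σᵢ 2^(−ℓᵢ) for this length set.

1.90625

With common denominator 2^5 = 32: Σ 2^(−ℓᵢ) = 16/32 + 1/32 + 2/32 + 1/32 + 16/32 + 16/32 + 4/32 + 4/32 + 1/32 = 61/32 = 1.90625.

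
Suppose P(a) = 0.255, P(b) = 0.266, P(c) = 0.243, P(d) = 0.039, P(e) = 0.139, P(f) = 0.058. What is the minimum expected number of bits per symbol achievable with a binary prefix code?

Repeatedly combine the two least-probable nodes; the expected code length is the sum of the merged weights.
merge 39/1000 + 29/500 → 97/1000
merge 97/1000 + 139/1000 → 59/250
merge 59/250 + 243/1000 → 479/1000
merge 51/200 + 133/500 → 521/1000
merge 479/1000 + 521/1000 → 1
L = 97/1000 + 59/250 + 479/1000 + 521/1000 + 1 = 2333/1000 = 2.333 bits/symbol.

2.333 bits/symbol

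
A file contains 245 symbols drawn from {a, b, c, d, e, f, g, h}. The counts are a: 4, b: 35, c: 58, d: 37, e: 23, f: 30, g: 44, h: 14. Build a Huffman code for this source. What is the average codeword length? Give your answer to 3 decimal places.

2.824 bits/symbol

Probabilities are the counts divided by 245.
Repeatedly combine the two least-probable nodes; the expected code length is the sum of the merged weights.
merge 4/245 + 2/35 → 18/245
merge 18/245 + 23/245 → 41/245
merge 6/49 + 1/7 → 13/49
merge 37/245 + 41/245 → 78/245
merge 44/245 + 58/245 → 102/245
merge 13/49 + 78/245 → 143/245
merge 102/245 + 143/245 → 1
L = 18/245 + 41/245 + 13/49 + 78/245 + 102/245 + 143/245 + 1 = 692/245 ≈ 2.824 bits/symbol.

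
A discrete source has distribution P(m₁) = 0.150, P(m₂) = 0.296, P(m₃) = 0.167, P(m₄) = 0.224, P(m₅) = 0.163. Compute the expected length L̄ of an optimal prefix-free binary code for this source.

2.313 bits/symbol

Repeatedly combine the two least-probable nodes; the expected code length is the sum of the merged weights.
merge 3/20 + 163/1000 → 313/1000
merge 167/1000 + 28/125 → 391/1000
merge 37/125 + 313/1000 → 609/1000
merge 391/1000 + 609/1000 → 1
L = 313/1000 + 391/1000 + 609/1000 + 1 = 2313/1000 = 2.313 bits/symbol.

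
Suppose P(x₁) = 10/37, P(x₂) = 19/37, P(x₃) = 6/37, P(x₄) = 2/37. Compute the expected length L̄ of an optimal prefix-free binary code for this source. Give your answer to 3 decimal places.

Repeatedly combine the two least-probable nodes; the expected code length is the sum of the merged weights.
merge 2/37 + 6/37 → 8/37
merge 8/37 + 10/37 → 18/37
merge 18/37 + 19/37 → 1
L = 8/37 + 18/37 + 1 = 63/37 ≈ 1.703 bits/symbol.

1.703 bits/symbol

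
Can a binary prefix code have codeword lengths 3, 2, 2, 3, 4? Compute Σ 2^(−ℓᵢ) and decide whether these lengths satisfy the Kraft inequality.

With common denominator 2^4 = 16: Σ 2^(−ℓᵢ) = 2/16 + 4/16 + 4/16 + 2/16 + 1/16 = 13/16 = 0.8125.
Kraft's inequality requires Σ ≤ 1; here Σ = 0.8125 ≤ 1, so such a prefix code exists.

0.8125; yes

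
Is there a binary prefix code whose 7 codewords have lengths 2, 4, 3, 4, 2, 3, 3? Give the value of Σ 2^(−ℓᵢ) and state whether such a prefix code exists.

1; yes

With common denominator 2^4 = 16: Σ 2^(−ℓᵢ) = 4/16 + 1/16 + 2/16 + 1/16 + 4/16 + 2/16 + 2/16 = 16/16 = 1.
Kraft's inequality requires Σ ≤ 1; here Σ = 1 ≤ 1, so such a prefix code exists.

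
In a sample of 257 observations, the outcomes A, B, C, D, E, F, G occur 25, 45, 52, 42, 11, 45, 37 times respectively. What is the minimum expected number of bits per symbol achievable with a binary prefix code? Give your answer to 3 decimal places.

2.763 bits/symbol

Probabilities are the counts divided by 257.
Repeatedly combine the two least-probable nodes; the expected code length is the sum of the merged weights.
merge 11/257 + 25/257 → 36/257
merge 36/257 + 37/257 → 73/257
merge 42/257 + 45/257 → 87/257
merge 45/257 + 52/257 → 97/257
merge 73/257 + 87/257 → 160/257
merge 97/257 + 160/257 → 1
L = 36/257 + 73/257 + 87/257 + 97/257 + 160/257 + 1 = 710/257 ≈ 2.763 bits/symbol.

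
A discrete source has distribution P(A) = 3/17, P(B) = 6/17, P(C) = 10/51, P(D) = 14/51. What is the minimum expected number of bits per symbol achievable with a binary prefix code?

2 bits/symbol

Repeatedly combine the two least-probable nodes; the expected code length is the sum of the merged weights.
merge 3/17 + 10/51 → 19/51
merge 14/51 + 6/17 → 32/51
merge 19/51 + 32/51 → 1
L = 19/51 + 32/51 + 1 = 2 bits/symbol.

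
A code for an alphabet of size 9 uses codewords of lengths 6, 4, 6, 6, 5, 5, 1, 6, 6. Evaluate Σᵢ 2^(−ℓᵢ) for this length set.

With common denominator 2^6 = 64: Σ 2^(−ℓᵢ) = 1/64 + 4/64 + 1/64 + 1/64 + 2/64 + 2/64 + 32/64 + 1/64 + 1/64 = 45/64 = 0.703125.

0.703125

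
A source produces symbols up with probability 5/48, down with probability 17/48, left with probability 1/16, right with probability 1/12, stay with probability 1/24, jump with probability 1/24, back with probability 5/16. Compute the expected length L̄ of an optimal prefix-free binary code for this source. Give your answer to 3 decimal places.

2.396 bits/symbol

Repeatedly combine the two least-probable nodes; the expected code length is the sum of the merged weights.
merge 1/24 + 1/24 → 1/12
merge 1/16 + 1/12 → 7/48
merge 1/12 + 5/48 → 3/16
merge 7/48 + 3/16 → 1/3
merge 5/16 + 1/3 → 31/48
merge 17/48 + 31/48 → 1
L = 1/12 + 7/48 + 3/16 + 1/3 + 31/48 + 1 = 115/48 ≈ 2.396 bits/symbol.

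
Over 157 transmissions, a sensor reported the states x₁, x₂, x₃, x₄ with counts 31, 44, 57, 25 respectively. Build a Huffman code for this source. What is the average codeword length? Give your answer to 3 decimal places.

1.994 bits/symbol

Probabilities are the counts divided by 157.
Repeatedly combine the two least-probable nodes; the expected code length is the sum of the merged weights.
merge 25/157 + 31/157 → 56/157
merge 44/157 + 56/157 → 100/157
merge 57/157 + 100/157 → 1
L = 56/157 + 100/157 + 1 = 313/157 ≈ 1.994 bits/symbol.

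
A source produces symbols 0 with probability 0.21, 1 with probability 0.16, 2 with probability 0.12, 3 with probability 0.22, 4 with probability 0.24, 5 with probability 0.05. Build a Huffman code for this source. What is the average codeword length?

Repeatedly combine the two least-probable nodes; the expected code length is the sum of the merged weights.
merge 1/20 + 3/25 → 17/100
merge 4/25 + 17/100 → 33/100
merge 21/100 + 11/50 → 43/100
merge 6/25 + 33/100 → 57/100
merge 43/100 + 57/100 → 1
L = 17/100 + 33/100 + 43/100 + 57/100 + 1 = 5/2 = 2.5 bits/symbol.

2.5 bits/symbol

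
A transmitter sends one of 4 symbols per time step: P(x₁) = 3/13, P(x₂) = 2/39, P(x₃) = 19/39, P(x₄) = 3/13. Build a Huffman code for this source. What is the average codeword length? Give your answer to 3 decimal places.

1.795 bits/symbol

Repeatedly combine the two least-probable nodes; the expected code length is the sum of the merged weights.
merge 2/39 + 3/13 → 11/39
merge 3/13 + 11/39 → 20/39
merge 19/39 + 20/39 → 1
L = 11/39 + 20/39 + 1 = 70/39 ≈ 1.795 bits/symbol.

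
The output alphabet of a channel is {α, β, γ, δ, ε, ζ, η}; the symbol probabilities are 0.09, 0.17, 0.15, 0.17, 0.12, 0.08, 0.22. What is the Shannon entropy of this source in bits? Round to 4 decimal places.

2.7315 bits

H = −Σ pᵢ log₂ pᵢ.
−0.09·log₂(0.09) = 0.3127
−0.17·log₂(0.17) = 0.4346
−0.15·log₂(0.15) = 0.4105
−0.17·log₂(0.17) = 0.4346
−0.12·log₂(0.12) = 0.3671
−0.08·log₂(0.08) = 0.2915
−0.22·log₂(0.22) = 0.4806
Sum ≈ 2.7315 → 2.7315 bits.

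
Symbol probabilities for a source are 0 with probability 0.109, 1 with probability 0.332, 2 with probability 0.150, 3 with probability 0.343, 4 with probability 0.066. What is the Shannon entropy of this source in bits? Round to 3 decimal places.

2.076 bits

H = −Σ pᵢ log₂ pᵢ.
−0.109·log₂(0.109) = 0.3485
−0.332·log₂(0.332) = 0.5281
−0.150·log₂(0.150) = 0.4105
−0.343·log₂(0.343) = 0.5295
−0.066·log₂(0.066) = 0.2588
Sum ≈ 2.0755 → 2.076 bits.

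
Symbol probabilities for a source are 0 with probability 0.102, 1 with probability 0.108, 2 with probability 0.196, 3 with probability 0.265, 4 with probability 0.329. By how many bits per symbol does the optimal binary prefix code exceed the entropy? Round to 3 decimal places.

0.031 bits

Entropy H = −Σ p log₂ p ≈ 2.1789 bits.
Huffman merges: 51/500+27/250→21/100; 49/250+21/100→203/500; 53/200+329/1000→297/500; 203/500+297/500→1. L = 221/100 ≈ 2.2100.
L − H = 2.2100 − 2.1789 = 0.031 bits.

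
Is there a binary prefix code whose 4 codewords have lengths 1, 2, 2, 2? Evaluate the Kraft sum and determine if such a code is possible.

With common denominator 2^2 = 4: Σ 2^(−ℓᵢ) = 2/4 + 1/4 + 1/4 + 1/4 = 5/4 = 1.25.
Kraft's inequality requires Σ ≤ 1; here Σ = 1.25 > 1, so no such prefix code exists.

1.25; no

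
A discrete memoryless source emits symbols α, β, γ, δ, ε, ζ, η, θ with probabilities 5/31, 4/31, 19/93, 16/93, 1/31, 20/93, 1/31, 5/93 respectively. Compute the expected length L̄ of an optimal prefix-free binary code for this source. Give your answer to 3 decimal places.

Repeatedly combine the two least-probable nodes; the expected code length is the sum of the merged weights.
merge 1/31 + 1/31 → 2/31
merge 5/93 + 2/31 → 11/93
merge 11/93 + 4/31 → 23/93
merge 5/31 + 16/93 → 1/3
merge 19/93 + 20/93 → 13/31
merge 23/93 + 1/3 → 18/31
merge 13/31 + 18/31 → 1
L = 2/31 + 11/93 + 23/93 + 1/3 + 13/31 + 18/31 + 1 = 257/93 ≈ 2.763 bits/symbol.

2.763 bits/symbol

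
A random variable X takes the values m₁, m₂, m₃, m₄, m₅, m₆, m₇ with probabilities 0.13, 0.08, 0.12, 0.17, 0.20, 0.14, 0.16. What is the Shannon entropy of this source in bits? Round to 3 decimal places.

H = −Σ pᵢ log₂ pᵢ.
−0.13·log₂(0.13) = 0.3826
−0.08·log₂(0.08) = 0.2915
−0.12·log₂(0.12) = 0.3671
−0.17·log₂(0.17) = 0.4346
−0.20·log₂(0.20) = 0.4644
−0.14·log₂(0.14) = 0.3971
−0.16·log₂(0.16) = 0.4230
Sum ≈ 2.7603 → 2.760 bits.

2.760 bits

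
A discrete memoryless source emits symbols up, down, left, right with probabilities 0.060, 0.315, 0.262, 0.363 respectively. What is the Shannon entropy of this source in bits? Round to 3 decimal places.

H = −Σ pᵢ log₂ pᵢ.
−0.060·log₂(0.060) = 0.2435
−0.315·log₂(0.315) = 0.5250
−0.262·log₂(0.262) = 0.5063
−0.363·log₂(0.363) = 0.5307
Sum ≈ 1.8055 → 1.805 bits.

1.805 bits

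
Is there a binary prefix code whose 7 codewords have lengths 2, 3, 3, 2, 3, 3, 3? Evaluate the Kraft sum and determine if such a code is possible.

With common denominator 2^3 = 8: Σ 2^(−ℓᵢ) = 2/8 + 1/8 + 1/8 + 2/8 + 1/8 + 1/8 + 1/8 = 9/8 = 1.125.
Kraft's inequality requires Σ ≤ 1; here Σ = 1.125 > 1, so no such prefix code exists.

1.125; no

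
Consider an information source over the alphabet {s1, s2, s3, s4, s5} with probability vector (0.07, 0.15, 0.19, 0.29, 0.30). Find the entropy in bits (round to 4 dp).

H = −Σ pᵢ log₂ pᵢ.
−0.07·log₂(0.07) = 0.2686
−0.15·log₂(0.15) = 0.4105
−0.19·log₂(0.19) = 0.4552
−0.29·log₂(0.29) = 0.5179
−0.30·log₂(0.30) = 0.5211
Sum ≈ 2.1733 → 2.1733 bits.

2.1733 bits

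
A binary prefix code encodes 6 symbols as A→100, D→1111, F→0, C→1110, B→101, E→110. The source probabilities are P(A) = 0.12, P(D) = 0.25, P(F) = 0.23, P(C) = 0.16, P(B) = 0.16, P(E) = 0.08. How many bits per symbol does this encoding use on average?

L̄ = Σ pᵢ·ℓᵢ = 0.12·3 + 0.25·4 + 0.23·1 + 0.16·4 + 0.16·3 + 0.08·3 = 2.95 bits/symbol.

2.95 bits/symbol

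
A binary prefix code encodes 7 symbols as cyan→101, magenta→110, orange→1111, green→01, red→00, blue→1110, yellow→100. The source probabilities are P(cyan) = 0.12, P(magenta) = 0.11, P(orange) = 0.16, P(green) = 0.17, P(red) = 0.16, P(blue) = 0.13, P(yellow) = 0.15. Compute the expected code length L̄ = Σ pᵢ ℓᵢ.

2.96 bits/symbol

L̄ = Σ pᵢ·ℓᵢ = 0.12·3 + 0.11·3 + 0.16·4 + 0.17·2 + 0.16·2 + 0.13·4 + 0.15·3 = 2.96 bits/symbol.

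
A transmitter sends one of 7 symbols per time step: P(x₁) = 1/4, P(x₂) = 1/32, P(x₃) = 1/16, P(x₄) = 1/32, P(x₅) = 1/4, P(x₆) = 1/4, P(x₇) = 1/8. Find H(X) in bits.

Each probability is a power of 1/2, so log₂(1/p) is an integer.
H = Σ p·log₂(1/p) = 1/4·2 + 1/32·5 + 1/16·4 + 1/32·5 + 1/4·2 + 1/4·2 + 1/8·3 = 2.4375 bits.

2.4375 bits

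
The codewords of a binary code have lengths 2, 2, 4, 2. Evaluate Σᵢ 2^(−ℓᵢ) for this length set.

With common denominator 2^4 = 16: Σ 2^(−ℓᵢ) = 4/16 + 4/16 + 1/16 + 4/16 = 13/16 = 0.8125.

0.8125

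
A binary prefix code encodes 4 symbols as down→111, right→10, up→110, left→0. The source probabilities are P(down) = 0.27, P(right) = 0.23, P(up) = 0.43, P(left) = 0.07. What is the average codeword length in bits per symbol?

2.63 bits/symbol

L̄ = Σ pᵢ·ℓᵢ = 0.27·3 + 0.23·2 + 0.43·3 + 0.07·1 = 2.63 bits/symbol.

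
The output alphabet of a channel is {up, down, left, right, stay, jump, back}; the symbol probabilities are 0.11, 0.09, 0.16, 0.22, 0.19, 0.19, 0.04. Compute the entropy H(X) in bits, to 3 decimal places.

2.663 bits

H = −Σ pᵢ log₂ pᵢ.
−0.11·log₂(0.11) = 0.3503
−0.09·log₂(0.09) = 0.3127
−0.16·log₂(0.16) = 0.4230
−0.22·log₂(0.22) = 0.4806
−0.19·log₂(0.19) = 0.4552
−0.19·log₂(0.19) = 0.4552
−0.04·log₂(0.04) = 0.1858
Sum ≈ 2.6627 → 2.663 bits.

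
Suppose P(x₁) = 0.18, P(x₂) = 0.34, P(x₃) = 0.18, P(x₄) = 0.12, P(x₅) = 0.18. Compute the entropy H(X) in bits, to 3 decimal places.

2.232 bits

H = −Σ pᵢ log₂ pᵢ.
−0.18·log₂(0.18) = 0.4453
−0.34·log₂(0.34) = 0.5292
−0.18·log₂(0.18) = 0.4453
−0.12·log₂(0.12) = 0.3671
−0.18·log₂(0.18) = 0.4453
Sum ≈ 2.2322 → 2.232 bits.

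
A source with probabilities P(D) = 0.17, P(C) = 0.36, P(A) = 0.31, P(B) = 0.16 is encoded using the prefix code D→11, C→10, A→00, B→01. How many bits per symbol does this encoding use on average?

L̄ = Σ pᵢ·ℓᵢ = 0.17·2 + 0.36·2 + 0.31·2 + 0.16·2 = 2 bits/symbol.

2 bits/symbol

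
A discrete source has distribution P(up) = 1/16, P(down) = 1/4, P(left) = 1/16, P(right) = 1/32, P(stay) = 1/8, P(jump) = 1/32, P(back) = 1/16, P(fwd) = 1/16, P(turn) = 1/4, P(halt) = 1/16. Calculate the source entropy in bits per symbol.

2.9375 bits

Each probability is a power of 1/2, so log₂(1/p) is an integer.
H = Σ p·log₂(1/p) = 1/16·4 + 1/4·2 + 1/16·4 + 1/32·5 + 1/8·3 + 1/32·5 + 1/16·4 + 1/16·4 + 1/4·2 + 1/16·4 = 2.9375 bits.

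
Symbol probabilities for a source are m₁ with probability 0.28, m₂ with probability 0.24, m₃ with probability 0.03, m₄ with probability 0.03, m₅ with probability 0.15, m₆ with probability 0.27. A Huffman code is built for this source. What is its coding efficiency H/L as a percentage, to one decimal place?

Entropy H = −Σ p log₂ p ≈ 2.2325 bits.
Huffman merges: 3/100+3/100→3/50; 3/50+3/20→21/100; 21/100+6/25→9/20; 27/100+7/25→11/20; 9/20+11/20→1. L = 227/100 ≈ 2.2700.
Efficiency = H/L = 2.2325/2.2700 = 98.3%.

98.3%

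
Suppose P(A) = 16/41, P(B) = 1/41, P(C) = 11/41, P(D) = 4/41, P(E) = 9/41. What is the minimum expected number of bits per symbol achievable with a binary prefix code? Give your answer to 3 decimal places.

Repeatedly combine the two least-probable nodes; the expected code length is the sum of the merged weights.
merge 1/41 + 4/41 → 5/41
merge 5/41 + 9/41 → 14/41
merge 11/41 + 14/41 → 25/41
merge 16/41 + 25/41 → 1
L = 5/41 + 14/41 + 25/41 + 1 = 85/41 ≈ 2.073 bits/symbol.

2.073 bits/symbol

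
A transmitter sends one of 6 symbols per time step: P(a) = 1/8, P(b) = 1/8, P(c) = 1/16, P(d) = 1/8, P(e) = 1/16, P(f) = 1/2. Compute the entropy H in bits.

Each probability is a power of 1/2, so log₂(1/p) is an integer.
H = Σ p·log₂(1/p) = 1/8·3 + 1/8·3 + 1/16·4 + 1/8·3 + 1/16·4 + 1/2·1 = 2.125 bits.

2.125 bits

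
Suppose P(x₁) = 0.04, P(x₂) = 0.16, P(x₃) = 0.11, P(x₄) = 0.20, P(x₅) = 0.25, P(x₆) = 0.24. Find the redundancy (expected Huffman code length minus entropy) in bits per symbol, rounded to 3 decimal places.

Entropy H = −Σ p log₂ p ≈ 2.4176 bits.
Huffman merges: 1/25+11/100→3/20; 3/20+4/25→31/100; 1/5+6/25→11/25; 1/4+31/100→14/25; 11/25+14/25→1. L = 123/50 ≈ 2.4600.
L − H = 2.4600 − 2.4176 = 0.042 bits.

0.042 bits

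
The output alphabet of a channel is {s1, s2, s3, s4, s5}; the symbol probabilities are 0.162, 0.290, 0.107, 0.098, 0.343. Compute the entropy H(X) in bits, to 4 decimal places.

H = −Σ pᵢ log₂ pᵢ.
−0.162·log₂(0.162) = 0.4254
−0.290·log₂(0.290) = 0.5179
−0.107·log₂(0.107) = 0.3450
−0.098·log₂(0.098) = 0.3284
−0.343·log₂(0.343) = 0.5295
Sum ≈ 2.1462 → 2.1462 bits.

2.1462 bits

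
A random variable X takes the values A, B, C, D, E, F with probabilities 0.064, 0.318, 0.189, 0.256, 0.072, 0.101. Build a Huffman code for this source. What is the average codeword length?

2.373 bits/symbol

Repeatedly combine the two least-probable nodes; the expected code length is the sum of the merged weights.
merge 8/125 + 9/125 → 17/125
merge 101/1000 + 17/125 → 237/1000
merge 189/1000 + 237/1000 → 213/500
merge 32/125 + 159/500 → 287/500
merge 213/500 + 287/500 → 1
L = 17/125 + 237/1000 + 213/500 + 287/500 + 1 = 2373/1000 = 2.373 bits/symbol.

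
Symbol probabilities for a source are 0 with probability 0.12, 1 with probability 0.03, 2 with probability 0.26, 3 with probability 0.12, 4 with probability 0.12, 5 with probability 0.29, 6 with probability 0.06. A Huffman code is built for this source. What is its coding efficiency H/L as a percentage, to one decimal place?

Entropy H = −Σ p log₂ p ≈ 2.5197 bits.
Huffman merges: 3/100+3/50→9/100; 9/100+3/25→21/100; 3/25+3/25→6/25; 21/100+6/25→9/20; 13/50+29/100→11/20; 9/20+11/20→1. L = 127/50 ≈ 2.5400.
Efficiency = H/L = 2.5197/2.5400 = 99.2%.

99.2%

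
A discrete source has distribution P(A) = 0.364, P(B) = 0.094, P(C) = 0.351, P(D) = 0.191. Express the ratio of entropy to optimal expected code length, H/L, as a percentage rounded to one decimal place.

Entropy H = −Σ p log₂ p ≈ 1.8377 bits.
Huffman merges: 47/500+191/1000→57/200; 57/200+351/1000→159/250; 91/250+159/250→1. L = 1921/1000 ≈ 1.9210.
Efficiency = H/L = 1.8377/1.9210 = 95.7%.

95.7%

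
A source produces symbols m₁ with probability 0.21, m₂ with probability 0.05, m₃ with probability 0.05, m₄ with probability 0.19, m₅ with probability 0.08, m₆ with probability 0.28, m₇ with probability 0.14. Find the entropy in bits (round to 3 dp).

2.563 bits

H = −Σ pᵢ log₂ pᵢ.
−0.21·log₂(0.21) = 0.4728
−0.05·log₂(0.05) = 0.2161
−0.05·log₂(0.05) = 0.2161
−0.19·log₂(0.19) = 0.4552
−0.08·log₂(0.08) = 0.2915
−0.28·log₂(0.28) = 0.5142
−0.14·log₂(0.14) = 0.3971
Sum ≈ 2.5631 → 2.563 bits.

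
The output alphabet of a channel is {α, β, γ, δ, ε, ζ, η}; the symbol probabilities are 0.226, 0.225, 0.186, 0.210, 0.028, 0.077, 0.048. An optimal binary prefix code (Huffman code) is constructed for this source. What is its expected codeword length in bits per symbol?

2.568 bits/symbol

Repeatedly combine the two least-probable nodes; the expected code length is the sum of the merged weights.
merge 7/250 + 6/125 → 19/250
merge 19/250 + 77/1000 → 153/1000
merge 153/1000 + 93/500 → 339/1000
merge 21/100 + 9/40 → 87/200
merge 113/500 + 339/1000 → 113/200
merge 87/200 + 113/200 → 1
L = 19/250 + 153/1000 + 339/1000 + 87/200 + 113/200 + 1 = 321/125 = 2.568 bits/symbol.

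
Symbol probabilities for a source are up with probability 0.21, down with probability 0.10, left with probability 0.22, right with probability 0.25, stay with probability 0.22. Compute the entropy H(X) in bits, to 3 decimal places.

2.266 bits

H = −Σ pᵢ log₂ pᵢ.
−0.21·log₂(0.21) = 0.4728
−0.10·log₂(0.10) = 0.3322
−0.22·log₂(0.22) = 0.4806
−0.25·log₂(0.25) = 0.5000
−0.22·log₂(0.22) = 0.4806
Sum ≈ 2.2662 → 2.266 bits.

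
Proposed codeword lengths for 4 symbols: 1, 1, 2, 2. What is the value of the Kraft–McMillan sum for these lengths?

1.5

With common denominator 2^2 = 4: Σ 2^(−ℓᵢ) = 2/4 + 2/4 + 1/4 + 1/4 = 6/4 = 1.5.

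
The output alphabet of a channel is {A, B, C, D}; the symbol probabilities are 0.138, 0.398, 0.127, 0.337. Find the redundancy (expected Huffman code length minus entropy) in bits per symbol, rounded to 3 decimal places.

Entropy H = −Σ p log₂ p ≈ 1.8302 bits.
Huffman merges: 127/1000+69/500→53/200; 53/200+337/1000→301/500; 199/500+301/500→1. L = 1867/1000 ≈ 1.8670.
L − H = 1.8670 − 1.8302 = 0.037 bits.

0.037 bits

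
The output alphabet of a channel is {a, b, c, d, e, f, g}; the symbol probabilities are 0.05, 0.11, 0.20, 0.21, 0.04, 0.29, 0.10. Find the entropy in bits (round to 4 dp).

2.5394 bits

H = −Σ pᵢ log₂ pᵢ.
−0.05·log₂(0.05) = 0.2161
−0.11·log₂(0.11) = 0.3503
−0.20·log₂(0.20) = 0.4644
−0.21·log₂(0.21) = 0.4728
−0.04·log₂(0.04) = 0.1858
−0.29·log₂(0.29) = 0.5179
−0.10·log₂(0.10) = 0.3322
Sum ≈ 2.5394 → 2.5394 bits.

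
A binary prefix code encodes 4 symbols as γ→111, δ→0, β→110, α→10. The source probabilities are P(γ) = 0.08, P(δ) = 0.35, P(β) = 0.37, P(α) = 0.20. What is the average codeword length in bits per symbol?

2.1 bits/symbol

L̄ = Σ pᵢ·ℓᵢ = 0.08·3 + 0.35·1 + 0.37·3 + 0.20·2 = 2.1 bits/symbol.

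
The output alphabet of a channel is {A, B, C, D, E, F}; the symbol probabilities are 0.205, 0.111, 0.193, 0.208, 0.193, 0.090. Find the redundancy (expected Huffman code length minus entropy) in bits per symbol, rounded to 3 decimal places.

Entropy H = −Σ p log₂ p ≈ 2.5207 bits.
Huffman merges: 9/100+111/1000→201/1000; 193/1000+193/1000→193/500; 201/1000+41/200→203/500; 26/125+193/500→297/500; 203/500+297/500→1. L = 2587/1000 ≈ 2.5870.
L − H = 2.5870 − 2.5207 = 0.066 bits.

0.066 bits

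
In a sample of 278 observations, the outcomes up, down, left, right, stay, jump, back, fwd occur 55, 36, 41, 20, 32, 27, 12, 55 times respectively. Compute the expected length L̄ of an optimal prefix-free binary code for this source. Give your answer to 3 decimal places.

2.917 bits/symbol

Probabilities are the counts divided by 278.
Repeatedly combine the two least-probable nodes; the expected code length is the sum of the merged weights.
merge 6/139 + 10/139 → 16/139
merge 27/278 + 16/139 → 59/278
merge 16/139 + 18/139 → 34/139
merge 41/278 + 55/278 → 48/139
merge 55/278 + 59/278 → 57/139
merge 34/139 + 48/139 → 82/139
merge 57/139 + 82/139 → 1
L = 16/139 + 59/278 + 34/139 + 48/139 + 57/139 + 82/139 + 1 = 811/278 ≈ 2.917 bits/symbol.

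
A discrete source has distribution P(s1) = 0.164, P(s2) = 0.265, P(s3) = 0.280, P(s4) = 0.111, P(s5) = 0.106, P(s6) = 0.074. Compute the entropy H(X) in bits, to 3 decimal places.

H = −Σ pᵢ log₂ pᵢ.
−0.164·log₂(0.164) = 0.4278
−0.265·log₂(0.265) = 0.5077
−0.280·log₂(0.280) = 0.5142
−0.111·log₂(0.111) = 0.3520
−0.106·log₂(0.106) = 0.3432
−0.074·log₂(0.074) = 0.2780
Sum ≈ 2.4229 → 2.423 bits.

2.423 bits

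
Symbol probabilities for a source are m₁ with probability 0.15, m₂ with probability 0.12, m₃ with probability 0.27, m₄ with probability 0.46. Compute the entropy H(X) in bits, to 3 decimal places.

1.803 bits

H = −Σ pᵢ log₂ pᵢ.
−0.15·log₂(0.15) = 0.4105
−0.12·log₂(0.12) = 0.3671
−0.27·log₂(0.27) = 0.5100
−0.46·log₂(0.46) = 0.5153
Sum ≈ 1.8030 → 1.803 bits.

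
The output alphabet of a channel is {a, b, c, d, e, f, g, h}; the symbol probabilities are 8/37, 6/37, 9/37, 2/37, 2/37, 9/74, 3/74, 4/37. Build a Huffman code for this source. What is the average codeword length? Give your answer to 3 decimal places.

2.784 bits/symbol

Repeatedly combine the two least-probable nodes; the expected code length is the sum of the merged weights.
merge 3/74 + 2/37 → 7/74
merge 2/37 + 7/74 → 11/74
merge 4/37 + 9/74 → 17/74
merge 11/74 + 6/37 → 23/74
merge 8/37 + 17/74 → 33/74
merge 9/37 + 23/74 → 41/74
merge 33/74 + 41/74 → 1
L = 7/74 + 11/74 + 17/74 + 23/74 + 33/74 + 41/74 + 1 = 103/37 ≈ 2.784 bits/symbol.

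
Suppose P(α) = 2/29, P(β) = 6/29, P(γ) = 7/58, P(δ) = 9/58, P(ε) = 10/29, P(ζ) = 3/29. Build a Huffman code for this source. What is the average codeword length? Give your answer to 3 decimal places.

2.448 bits/symbol

Repeatedly combine the two least-probable nodes; the expected code length is the sum of the merged weights.
merge 2/29 + 3/29 → 5/29
merge 7/58 + 9/58 → 8/29
merge 5/29 + 6/29 → 11/29
merge 8/29 + 10/29 → 18/29
merge 11/29 + 18/29 → 1
L = 5/29 + 8/29 + 11/29 + 18/29 + 1 = 71/29 ≈ 2.448 bits/symbol.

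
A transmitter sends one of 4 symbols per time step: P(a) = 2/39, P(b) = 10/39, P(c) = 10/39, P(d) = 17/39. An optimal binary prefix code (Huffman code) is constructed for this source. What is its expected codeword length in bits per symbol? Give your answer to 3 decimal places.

Repeatedly combine the two least-probable nodes; the expected code length is the sum of the merged weights.
merge 2/39 + 10/39 → 4/13
merge 10/39 + 4/13 → 22/39
merge 17/39 + 22/39 → 1
L = 4/13 + 22/39 + 1 = 73/39 ≈ 1.872 bits/symbol.

1.872 bits/symbol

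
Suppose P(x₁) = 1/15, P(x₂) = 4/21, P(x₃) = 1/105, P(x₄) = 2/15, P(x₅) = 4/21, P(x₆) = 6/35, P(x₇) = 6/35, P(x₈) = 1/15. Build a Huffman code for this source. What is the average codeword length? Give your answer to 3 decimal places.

Repeatedly combine the two least-probable nodes; the expected code length is the sum of the merged weights.
merge 1/105 + 1/15 → 8/105
merge 1/15 + 8/105 → 1/7
merge 2/15 + 1/7 → 29/105
merge 6/35 + 6/35 → 12/35
merge 4/21 + 4/21 → 8/21
merge 29/105 + 12/35 → 13/21
merge 8/21 + 13/21 → 1
L = 8/105 + 1/7 + 29/105 + 12/35 + 8/21 + 13/21 + 1 = 298/105 ≈ 2.838 bits/symbol.

2.838 bits/symbol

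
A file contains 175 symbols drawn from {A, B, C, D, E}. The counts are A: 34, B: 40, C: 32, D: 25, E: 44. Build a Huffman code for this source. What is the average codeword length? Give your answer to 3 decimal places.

Probabilities are the counts divided by 175.
Repeatedly combine the two least-probable nodes; the expected code length is the sum of the merged weights.
merge 1/7 + 32/175 → 57/175
merge 34/175 + 8/35 → 74/175
merge 44/175 + 57/175 → 101/175
merge 74/175 + 101/175 → 1
L = 57/175 + 74/175 + 101/175 + 1 = 407/175 ≈ 2.326 bits/symbol.

2.326 bits/symbol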